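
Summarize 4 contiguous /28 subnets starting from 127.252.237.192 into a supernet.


Original prefix: /28
Number of subnets: 4 = 2^2
New prefix = 28 - 2 = 26
Supernet: 127.252.237.192/26


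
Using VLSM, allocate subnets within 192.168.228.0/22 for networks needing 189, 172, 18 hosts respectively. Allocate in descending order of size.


189 hosts -> /24 (254 usable): 192.168.228.0/24
172 hosts -> /24 (254 usable): 192.168.229.0/24
18 hosts -> /27 (30 usable): 192.168.230.0/27
Allocation: 192.168.228.0/24 (189 hosts, 254 usable); 192.168.229.0/24 (172 hosts, 254 usable); 192.168.230.0/27 (18 hosts, 30 usable)


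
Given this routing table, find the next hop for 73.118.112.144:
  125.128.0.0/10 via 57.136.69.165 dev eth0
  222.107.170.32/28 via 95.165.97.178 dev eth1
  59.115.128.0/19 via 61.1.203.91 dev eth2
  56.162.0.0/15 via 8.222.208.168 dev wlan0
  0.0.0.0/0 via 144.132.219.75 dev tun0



Longest prefix match for 73.118.112.144:
  /10 125.128.0.0: no
  /28 222.107.170.32: no
  /19 59.115.128.0: no
  /15 56.162.0.0: no
  /0 0.0.0.0: MATCH
Selected: next-hop 144.132.219.75 via tun0 (matched /0)


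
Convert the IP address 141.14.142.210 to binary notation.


141 = 10001101
14 = 00001110
142 = 10001110
210 = 11010010
Binary: 10001101.00001110.10001110.11010010


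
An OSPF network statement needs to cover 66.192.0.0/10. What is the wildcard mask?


Subnet mask: 255.192.0.0
Wildcard = 255.255.255.255 - subnet mask
255 - 255 = 0
255 - 192 = 63
255 - 0 = 255
255 - 0 = 255
Wildcard: 0.63.255.255


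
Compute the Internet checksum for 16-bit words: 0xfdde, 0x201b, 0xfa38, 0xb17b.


Sum all words (with carry folding):
+ 0xfdde = 0xfdde
+ 0x201b = 0x1dfa
+ 0xfa38 = 0x1833
+ 0xb17b = 0xc9ae
One's complement: ~0xc9ae
Checksum = 0x3651


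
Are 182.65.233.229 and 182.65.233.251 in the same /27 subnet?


Mask: 255.255.255.224
182.65.233.229 AND mask = 182.65.233.224
182.65.233.251 AND mask = 182.65.233.224
Yes, same subnet (182.65.233.224)


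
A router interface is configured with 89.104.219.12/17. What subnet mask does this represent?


/17 means 17 network bits, 15 host bits
Binary: 11111111111111111000000000000000
Mask: 255.255.128.0


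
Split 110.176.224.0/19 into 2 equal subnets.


New prefix = 19 + 1 = 20
Each subnet has 4096 addresses
  110.176.224.0/20
  110.176.240.0/20
Subnets: 110.176.224.0/20, 110.176.240.0/20


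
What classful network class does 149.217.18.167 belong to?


First octet: 149
Binary: 10010101
10xxxxxx -> Class B (128-191)
Class B, default mask 255.255.0.0 (/16)


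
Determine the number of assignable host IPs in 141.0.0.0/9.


Host bits = 32 - 9 = 23
Total addresses = 2^23 = 8388608
Usable = total - 2 (network and broadcast)
Usable hosts: 8388606


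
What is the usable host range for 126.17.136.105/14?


Network: 126.16.0.0
Broadcast: 126.19.255.255
First usable = network + 1
Last usable = broadcast - 1
Range: 126.16.0.1 to 126.19.255.254


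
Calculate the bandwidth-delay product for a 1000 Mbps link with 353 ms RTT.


BDP = bandwidth * RTT
= 1000 Mbps * 353 ms
= 1000 * 1e6 * 353 / 1000 bits
= 353000000 bits
= 44125000 bytes
= 43090.8203 KB
BDP = 353000000 bits (44125000 bytes)


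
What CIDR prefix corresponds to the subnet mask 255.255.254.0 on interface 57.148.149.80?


Binary: 11111111.11111111.11111110.00000000
Count leading 1s
Prefix: /23


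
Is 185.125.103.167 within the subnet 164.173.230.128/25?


Subnet network: 164.173.230.128
Test IP AND mask: 185.125.103.128
No, 185.125.103.167 is not in 164.173.230.128/25


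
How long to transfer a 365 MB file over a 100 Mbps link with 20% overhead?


Effective throughput = 100 * (1 - 20/100) = 80 Mbps
File size in Mb = 365 * 8 = 2920 Mb
Time = 2920 / 80
Time = 36.5 seconds


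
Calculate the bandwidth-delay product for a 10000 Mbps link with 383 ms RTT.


BDP = bandwidth * RTT
= 10000 Mbps * 383 ms
= 10000 * 1e6 * 383 / 1000 bits
= 3830000000 bits
= 478750000 bytes
= 467529.2969 KB
BDP = 3830000000 bits (478750000 bytes)


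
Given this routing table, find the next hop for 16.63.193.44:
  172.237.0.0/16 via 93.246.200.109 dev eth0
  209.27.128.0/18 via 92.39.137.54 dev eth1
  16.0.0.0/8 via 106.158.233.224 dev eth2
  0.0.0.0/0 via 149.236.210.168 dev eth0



Longest prefix match for 16.63.193.44:
  /16 172.237.0.0: no
  /18 209.27.128.0: no
  /8 16.0.0.0: MATCH
  /0 0.0.0.0: MATCH
Selected: next-hop 106.158.233.224 via eth2 (matched /8)


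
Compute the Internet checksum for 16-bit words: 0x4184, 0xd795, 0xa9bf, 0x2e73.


Sum all words (with carry folding):
+ 0x4184 = 0x4184
+ 0xd795 = 0x191a
+ 0xa9bf = 0xc2d9
+ 0x2e73 = 0xf14c
One's complement: ~0xf14c
Checksum = 0x0eb3


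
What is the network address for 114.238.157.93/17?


IP:   01110010.11101110.10011101.01011101
Mask: 11111111.11111111.10000000.00000000
AND operation:
Net:  01110010.11101110.10000000.00000000
Network: 114.238.128.0/17


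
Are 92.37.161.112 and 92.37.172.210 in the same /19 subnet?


Mask: 255.255.224.0
92.37.161.112 AND mask = 92.37.160.0
92.37.172.210 AND mask = 92.37.160.0
Yes, same subnet (92.37.160.0)


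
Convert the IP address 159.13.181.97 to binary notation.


159 = 10011111
13 = 00001101
181 = 10110101
97 = 01100001
Binary: 10011111.00001101.10110101.01100001


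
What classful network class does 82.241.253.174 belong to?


First octet: 82
Binary: 01010010
0xxxxxxx -> Class A (1-126)
Class A, default mask 255.0.0.0 (/8)


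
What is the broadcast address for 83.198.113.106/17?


Network: 83.198.0.0/17
Host bits = 15
Set all host bits to 1:
Broadcast: 83.198.127.255


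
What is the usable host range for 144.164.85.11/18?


Network: 144.164.64.0
Broadcast: 144.164.127.255
First usable = network + 1
Last usable = broadcast - 1
Range: 144.164.64.1 to 144.164.127.254


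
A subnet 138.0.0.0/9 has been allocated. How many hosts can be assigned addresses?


Host bits = 32 - 9 = 23
Total addresses = 2^23 = 8388608
Usable = total - 2 (network and broadcast)
Usable hosts: 8388606


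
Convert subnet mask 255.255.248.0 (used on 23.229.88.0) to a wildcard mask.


Subnet mask: 255.255.248.0
Wildcard = 255.255.255.255 - subnet mask
255 - 255 = 0
255 - 255 = 0
255 - 248 = 7
255 - 0 = 255
Wildcard: 0.0.7.255


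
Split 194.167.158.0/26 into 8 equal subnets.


New prefix = 26 + 3 = 29
Each subnet has 8 addresses
  194.167.158.0/29
  194.167.158.8/29
  194.167.158.16/29
  194.167.158.24/29
  194.167.158.32/29
  194.167.158.40/29
  194.167.158.48/29
  194.167.158.56/29
Subnets: 194.167.158.0/29, 194.167.158.8/29, 194.167.158.16/29, 194.167.158.24/29, 194.167.158.32/29, 194.167.158.40/29, 194.167.158.48/29, 194.167.158.56/29


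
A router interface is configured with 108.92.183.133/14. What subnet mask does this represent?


/14 means 14 network bits, 18 host bits
Binary: 11111111111111000000000000000000
Mask: 255.252.0.0


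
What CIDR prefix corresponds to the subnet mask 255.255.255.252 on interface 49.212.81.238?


Binary: 11111111.11111111.11111111.11111100
Count leading 1s
Prefix: /30


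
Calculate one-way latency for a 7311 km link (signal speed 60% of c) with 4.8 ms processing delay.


Speed = 0.6 * 3e5 km/s = 180000 km/s
Propagation delay = 7311 / 180000 = 0.0406 s = 40.6167 ms
Processing delay = 4.8 ms
Total one-way latency = 45.4167 ms


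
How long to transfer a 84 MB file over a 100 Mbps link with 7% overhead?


Effective throughput = 100 * (1 - 7/100) = 93 Mbps
File size in Mb = 84 * 8 = 672 Mb
Time = 672 / 93
Time = 7.2258 seconds


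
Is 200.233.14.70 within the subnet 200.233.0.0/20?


Subnet network: 200.233.0.0
Test IP AND mask: 200.233.0.0
Yes, 200.233.14.70 is in 200.233.0.0/20


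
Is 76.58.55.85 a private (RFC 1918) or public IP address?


RFC 1918 private ranges:
  10.0.0.0/8 (10.0.0.0 - 10.255.255.255)
  172.16.0.0/12 (172.16.0.0 - 172.31.255.255)
  192.168.0.0/16 (192.168.0.0 - 192.168.255.255)
Public (not in any RFC 1918 range)


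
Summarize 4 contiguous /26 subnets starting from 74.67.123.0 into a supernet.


Original prefix: /26
Number of subnets: 4 = 2^2
New prefix = 26 - 2 = 24
Supernet: 74.67.123.0/24


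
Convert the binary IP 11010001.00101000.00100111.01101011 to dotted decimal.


11010001 = 209
00101000 = 40
00100111 = 39
01101011 = 107
IP: 209.40.39.107


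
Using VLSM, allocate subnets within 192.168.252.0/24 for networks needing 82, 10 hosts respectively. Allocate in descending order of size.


82 hosts -> /25 (126 usable): 192.168.252.0/25
10 hosts -> /28 (14 usable): 192.168.252.128/28
Allocation: 192.168.252.0/25 (82 hosts, 126 usable); 192.168.252.128/28 (10 hosts, 14 usable)


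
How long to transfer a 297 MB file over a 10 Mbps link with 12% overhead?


Effective throughput = 10 * (1 - 12/100) = 8.8 Mbps
File size in Mb = 297 * 8 = 2376 Mb
Time = 2376 / 8.8
Time = 270 seconds


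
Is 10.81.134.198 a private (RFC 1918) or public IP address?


RFC 1918 private ranges:
  10.0.0.0/8 (10.0.0.0 - 10.255.255.255)
  172.16.0.0/12 (172.16.0.0 - 172.31.255.255)
  192.168.0.0/16 (192.168.0.0 - 192.168.255.255)
Private (in 10.0.0.0/8)


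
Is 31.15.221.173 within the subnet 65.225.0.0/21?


Subnet network: 65.225.0.0
Test IP AND mask: 31.15.216.0
No, 31.15.221.173 is not in 65.225.0.0/21


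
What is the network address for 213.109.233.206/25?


IP:   11010101.01101101.11101001.11001110
Mask: 11111111.11111111.11111111.10000000
AND operation:
Net:  11010101.01101101.11101001.10000000
Network: 213.109.233.128/25


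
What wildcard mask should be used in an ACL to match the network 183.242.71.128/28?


Subnet mask: 255.255.255.240
Wildcard = 255.255.255.255 - subnet mask
255 - 255 = 0
255 - 255 = 0
255 - 255 = 0
255 - 240 = 15
Wildcard: 0.0.0.15


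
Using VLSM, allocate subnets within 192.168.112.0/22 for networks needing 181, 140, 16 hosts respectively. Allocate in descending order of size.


181 hosts -> /24 (254 usable): 192.168.112.0/24
140 hosts -> /24 (254 usable): 192.168.113.0/24
16 hosts -> /27 (30 usable): 192.168.114.0/27
Allocation: 192.168.112.0/24 (181 hosts, 254 usable); 192.168.113.0/24 (140 hosts, 254 usable); 192.168.114.0/27 (16 hosts, 30 usable)


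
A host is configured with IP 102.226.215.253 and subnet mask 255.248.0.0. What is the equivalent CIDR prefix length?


Binary: 11111111.11111000.00000000.00000000
Count leading 1s
Prefix: /13


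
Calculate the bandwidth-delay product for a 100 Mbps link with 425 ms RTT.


BDP = bandwidth * RTT
= 100 Mbps * 425 ms
= 100 * 1e6 * 425 / 1000 bits
= 42500000 bits
= 5312500 bytes
= 5187.9883 KB
BDP = 42500000 bits (5312500 bytes)


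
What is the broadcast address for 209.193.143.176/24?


Network: 209.193.143.0/24
Host bits = 8
Set all host bits to 1:
Broadcast: 209.193.143.255


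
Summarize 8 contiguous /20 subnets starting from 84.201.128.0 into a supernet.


Original prefix: /20
Number of subnets: 8 = 2^3
New prefix = 20 - 3 = 17
Supernet: 84.201.128.0/17


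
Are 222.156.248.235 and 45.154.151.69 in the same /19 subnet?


Mask: 255.255.224.0
222.156.248.235 AND mask = 222.156.224.0
45.154.151.69 AND mask = 45.154.128.0
No, different subnets (222.156.224.0 vs 45.154.128.0)


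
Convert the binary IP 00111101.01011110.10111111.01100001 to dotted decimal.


00111101 = 61
01011110 = 94
10111111 = 191
01100001 = 97
IP: 61.94.191.97


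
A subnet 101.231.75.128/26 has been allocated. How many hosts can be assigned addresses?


Host bits = 32 - 26 = 6
Total addresses = 2^6 = 64
Usable = total - 2 (network and broadcast)
Usable hosts: 62


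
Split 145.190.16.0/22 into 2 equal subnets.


New prefix = 22 + 1 = 23
Each subnet has 512 addresses
  145.190.16.0/23
  145.190.18.0/23
Subnets: 145.190.16.0/23, 145.190.18.0/23


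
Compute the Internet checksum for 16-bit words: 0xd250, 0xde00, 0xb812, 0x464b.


Sum all words (with carry folding):
+ 0xd250 = 0xd250
+ 0xde00 = 0xb051
+ 0xb812 = 0x6864
+ 0x464b = 0xaeaf
One's complement: ~0xaeaf
Checksum = 0x5150


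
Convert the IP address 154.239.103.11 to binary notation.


154 = 10011010
239 = 11101111
103 = 01100111
11 = 00001011
Binary: 10011010.11101111.01100111.00001011


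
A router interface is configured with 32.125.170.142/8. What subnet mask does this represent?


/8 means 8 network bits, 24 host bits
Binary: 11111111000000000000000000000000
Mask: 255.0.0.0


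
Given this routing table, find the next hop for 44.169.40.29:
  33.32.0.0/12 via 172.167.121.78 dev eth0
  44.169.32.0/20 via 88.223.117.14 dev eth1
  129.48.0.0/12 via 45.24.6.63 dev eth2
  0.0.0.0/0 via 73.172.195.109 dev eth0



Longest prefix match for 44.169.40.29:
  /12 33.32.0.0: no
  /20 44.169.32.0: MATCH
  /12 129.48.0.0: no
  /0 0.0.0.0: MATCH
Selected: next-hop 88.223.117.14 via eth1 (matched /20)


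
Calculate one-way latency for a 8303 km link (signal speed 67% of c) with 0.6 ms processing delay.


Speed = 0.67 * 3e5 km/s = 201000 km/s
Propagation delay = 8303 / 201000 = 0.0413 s = 41.3085 ms
Processing delay = 0.6 ms
Total one-way latency = 41.9085 ms


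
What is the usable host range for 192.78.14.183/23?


Network: 192.78.14.0
Broadcast: 192.78.15.255
First usable = network + 1
Last usable = broadcast - 1
Range: 192.78.14.1 to 192.78.15.254


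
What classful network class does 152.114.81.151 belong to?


First octet: 152
Binary: 10011000
10xxxxxx -> Class B (128-191)
Class B, default mask 255.255.0.0 (/16)


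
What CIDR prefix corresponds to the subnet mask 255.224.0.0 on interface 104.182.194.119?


Binary: 11111111.11100000.00000000.00000000
Count leading 1s
Prefix: /11


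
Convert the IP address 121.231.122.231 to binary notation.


121 = 01111001
231 = 11100111
122 = 01111010
231 = 11100111
Binary: 01111001.11100111.01111010.11100111


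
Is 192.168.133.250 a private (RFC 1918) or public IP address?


RFC 1918 private ranges:
  10.0.0.0/8 (10.0.0.0 - 10.255.255.255)
  172.16.0.0/12 (172.16.0.0 - 172.31.255.255)
  192.168.0.0/16 (192.168.0.0 - 192.168.255.255)
Private (in 192.168.0.0/16)


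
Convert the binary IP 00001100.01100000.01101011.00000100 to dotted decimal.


00001100 = 12
01100000 = 96
01101011 = 107
00000100 = 4
IP: 12.96.107.4


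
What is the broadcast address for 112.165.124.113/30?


Network: 112.165.124.112/30
Host bits = 2
Set all host bits to 1:
Broadcast: 112.165.124.115


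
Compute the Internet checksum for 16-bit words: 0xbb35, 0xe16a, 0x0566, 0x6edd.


Sum all words (with carry folding):
+ 0xbb35 = 0xbb35
+ 0xe16a = 0x9ca0
+ 0x0566 = 0xa206
+ 0x6edd = 0x10e4
One's complement: ~0x10e4
Checksum = 0xef1b


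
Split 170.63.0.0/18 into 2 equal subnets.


New prefix = 18 + 1 = 19
Each subnet has 8192 addresses
  170.63.0.0/19
  170.63.32.0/19
Subnets: 170.63.0.0/19, 170.63.32.0/19


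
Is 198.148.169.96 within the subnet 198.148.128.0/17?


Subnet network: 198.148.128.0
Test IP AND mask: 198.148.128.0
Yes, 198.148.169.96 is in 198.148.128.0/17


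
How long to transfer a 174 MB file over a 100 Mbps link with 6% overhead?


Effective throughput = 100 * (1 - 6/100) = 94 Mbps
File size in Mb = 174 * 8 = 1392 Mb
Time = 1392 / 94
Time = 14.8085 seconds


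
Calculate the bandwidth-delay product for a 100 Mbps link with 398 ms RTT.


BDP = bandwidth * RTT
= 100 Mbps * 398 ms
= 100 * 1e6 * 398 / 1000 bits
= 39800000 bits
= 4975000 bytes
= 4858.3984 KB
BDP = 39800000 bits (4975000 bytes)


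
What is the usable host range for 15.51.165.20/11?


Network: 15.32.0.0
Broadcast: 15.63.255.255
First usable = network + 1
Last usable = broadcast - 1
Range: 15.32.0.1 to 15.63.255.254


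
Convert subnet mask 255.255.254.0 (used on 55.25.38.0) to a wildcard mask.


Subnet mask: 255.255.254.0
Wildcard = 255.255.255.255 - subnet mask
255 - 255 = 0
255 - 255 = 0
255 - 254 = 1
255 - 0 = 255
Wildcard: 0.0.1.255


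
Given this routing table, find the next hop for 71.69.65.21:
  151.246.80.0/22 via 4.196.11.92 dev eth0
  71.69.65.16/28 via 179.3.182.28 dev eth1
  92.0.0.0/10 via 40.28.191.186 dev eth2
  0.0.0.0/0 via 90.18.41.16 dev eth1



Longest prefix match for 71.69.65.21:
  /22 151.246.80.0: no
  /28 71.69.65.16: MATCH
  /10 92.0.0.0: no
  /0 0.0.0.0: MATCH
Selected: next-hop 179.3.182.28 via eth1 (matched /28)


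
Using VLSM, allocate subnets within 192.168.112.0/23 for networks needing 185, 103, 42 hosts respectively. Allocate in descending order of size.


185 hosts -> /24 (254 usable): 192.168.112.0/24
103 hosts -> /25 (126 usable): 192.168.113.0/25
42 hosts -> /26 (62 usable): 192.168.113.128/26
Allocation: 192.168.112.0/24 (185 hosts, 254 usable); 192.168.113.0/25 (103 hosts, 126 usable); 192.168.113.128/26 (42 hosts, 62 usable)


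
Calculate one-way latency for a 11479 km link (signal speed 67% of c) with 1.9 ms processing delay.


Speed = 0.67 * 3e5 km/s = 201000 km/s
Propagation delay = 11479 / 201000 = 0.0571 s = 57.1095 ms
Processing delay = 1.9 ms
Total one-way latency = 59.0095 ms


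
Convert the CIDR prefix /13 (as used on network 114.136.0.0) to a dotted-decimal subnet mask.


/13 means 13 network bits, 19 host bits
Binary: 11111111111110000000000000000000
Mask: 255.248.0.0


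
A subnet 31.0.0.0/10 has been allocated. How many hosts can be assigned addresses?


Host bits = 32 - 10 = 22
Total addresses = 2^22 = 4194304
Usable = total - 2 (network and broadcast)
Usable hosts: 4194302


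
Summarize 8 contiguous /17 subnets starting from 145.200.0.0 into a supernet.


Original prefix: /17
Number of subnets: 8 = 2^3
New prefix = 17 - 3 = 14
Supernet: 145.200.0.0/14


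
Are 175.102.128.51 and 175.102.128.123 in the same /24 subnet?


Mask: 255.255.255.0
175.102.128.51 AND mask = 175.102.128.0
175.102.128.123 AND mask = 175.102.128.0
Yes, same subnet (175.102.128.0)


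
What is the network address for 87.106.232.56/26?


IP:   01010111.01101010.11101000.00111000
Mask: 11111111.11111111.11111111.11000000
AND operation:
Net:  01010111.01101010.11101000.00000000
Network: 87.106.232.0/26


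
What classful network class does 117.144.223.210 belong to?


First octet: 117
Binary: 01110101
0xxxxxxx -> Class A (1-126)
Class A, default mask 255.0.0.0 (/8)


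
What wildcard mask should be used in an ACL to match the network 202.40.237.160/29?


Subnet mask: 255.255.255.248
Wildcard = 255.255.255.255 - subnet mask
255 - 255 = 0
255 - 255 = 0
255 - 255 = 0
255 - 248 = 7
Wildcard: 0.0.0.7


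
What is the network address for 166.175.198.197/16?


IP:   10100110.10101111.11000110.11000101
Mask: 11111111.11111111.00000000.00000000
AND operation:
Net:  10100110.10101111.00000000.00000000
Network: 166.175.0.0/16


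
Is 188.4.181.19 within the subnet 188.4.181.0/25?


Subnet network: 188.4.181.0
Test IP AND mask: 188.4.181.0
Yes, 188.4.181.19 is in 188.4.181.0/25


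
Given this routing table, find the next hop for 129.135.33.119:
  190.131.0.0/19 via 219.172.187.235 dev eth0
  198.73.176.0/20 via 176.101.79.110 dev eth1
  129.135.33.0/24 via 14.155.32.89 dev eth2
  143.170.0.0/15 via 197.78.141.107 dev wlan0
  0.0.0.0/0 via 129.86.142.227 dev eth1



Longest prefix match for 129.135.33.119:
  /19 190.131.0.0: no
  /20 198.73.176.0: no
  /24 129.135.33.0: MATCH
  /15 143.170.0.0: no
  /0 0.0.0.0: MATCH
Selected: next-hop 14.155.32.89 via eth2 (matched /24)


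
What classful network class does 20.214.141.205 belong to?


First octet: 20
Binary: 00010100
0xxxxxxx -> Class A (1-126)
Class A, default mask 255.0.0.0 (/8)


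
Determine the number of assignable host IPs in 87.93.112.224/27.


Host bits = 32 - 27 = 5
Total addresses = 2^5 = 32
Usable = total - 2 (network and broadcast)
Usable hosts: 30


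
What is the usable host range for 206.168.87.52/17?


Network: 206.168.0.0
Broadcast: 206.168.127.255
First usable = network + 1
Last usable = broadcast - 1
Range: 206.168.0.1 to 206.168.127.254


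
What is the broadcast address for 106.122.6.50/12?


Network: 106.112.0.0/12
Host bits = 20
Set all host bits to 1:
Broadcast: 106.127.255.255


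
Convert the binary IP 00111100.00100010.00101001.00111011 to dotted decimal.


00111100 = 60
00100010 = 34
00101001 = 41
00111011 = 59
IP: 60.34.41.59


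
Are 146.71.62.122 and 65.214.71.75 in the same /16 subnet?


Mask: 255.255.0.0
146.71.62.122 AND mask = 146.71.0.0
65.214.71.75 AND mask = 65.214.0.0
No, different subnets (146.71.0.0 vs 65.214.0.0)


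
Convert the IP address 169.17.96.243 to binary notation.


169 = 10101001
17 = 00010001
96 = 01100000
243 = 11110011
Binary: 10101001.00010001.01100000.11110011


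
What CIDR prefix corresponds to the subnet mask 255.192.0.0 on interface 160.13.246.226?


Binary: 11111111.11000000.00000000.00000000
Count leading 1s
Prefix: /10


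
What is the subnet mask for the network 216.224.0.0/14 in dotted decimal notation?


/14 means 14 network bits, 18 host bits
Binary: 11111111111111000000000000000000
Mask: 255.252.0.0


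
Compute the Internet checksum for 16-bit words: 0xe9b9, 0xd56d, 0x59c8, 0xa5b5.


Sum all words (with carry folding):
+ 0xe9b9 = 0xe9b9
+ 0xd56d = 0xbf27
+ 0x59c8 = 0x18f0
+ 0xa5b5 = 0xbea5
One's complement: ~0xbea5
Checksum = 0x415a


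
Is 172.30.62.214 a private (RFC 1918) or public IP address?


RFC 1918 private ranges:
  10.0.0.0/8 (10.0.0.0 - 10.255.255.255)
  172.16.0.0/12 (172.16.0.0 - 172.31.255.255)
  192.168.0.0/16 (192.168.0.0 - 192.168.255.255)
Private (in 172.16.0.0/12)


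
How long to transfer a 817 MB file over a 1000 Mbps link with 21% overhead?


Effective throughput = 1000 * (1 - 21/100) = 790 Mbps
File size in Mb = 817 * 8 = 6536 Mb
Time = 6536 / 790
Time = 8.2734 seconds


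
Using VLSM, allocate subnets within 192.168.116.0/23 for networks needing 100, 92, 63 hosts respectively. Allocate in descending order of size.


100 hosts -> /25 (126 usable): 192.168.116.0/25
92 hosts -> /25 (126 usable): 192.168.116.128/25
63 hosts -> /25 (126 usable): 192.168.117.0/25
Allocation: 192.168.116.0/25 (100 hosts, 126 usable); 192.168.116.128/25 (92 hosts, 126 usable); 192.168.117.0/25 (63 hosts, 126 usable)


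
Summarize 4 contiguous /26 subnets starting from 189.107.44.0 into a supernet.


Original prefix: /26
Number of subnets: 4 = 2^2
New prefix = 26 - 2 = 24
Supernet: 189.107.44.0/24


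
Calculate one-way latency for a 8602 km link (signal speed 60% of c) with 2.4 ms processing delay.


Speed = 0.6 * 3e5 km/s = 180000 km/s
Propagation delay = 8602 / 180000 = 0.0478 s = 47.7889 ms
Processing delay = 2.4 ms
Total one-way latency = 50.1889 ms


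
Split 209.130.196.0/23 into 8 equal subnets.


New prefix = 23 + 3 = 26
Each subnet has 64 addresses
  209.130.196.0/26
  209.130.196.64/26
  209.130.196.128/26
  209.130.196.192/26
  209.130.197.0/26
  209.130.197.64/26
  209.130.197.128/26
  209.130.197.192/26
Subnets: 209.130.196.0/26, 209.130.196.64/26, 209.130.196.128/26, 209.130.196.192/26, 209.130.197.0/26, 209.130.197.64/26, 209.130.197.128/26, 209.130.197.192/26


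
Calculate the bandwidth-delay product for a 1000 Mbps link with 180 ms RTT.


BDP = bandwidth * RTT
= 1000 Mbps * 180 ms
= 1000 * 1e6 * 180 / 1000 bits
= 180000000 bits
= 22500000 bytes
= 21972.6562 KB
BDP = 180000000 bits (22500000 bytes)


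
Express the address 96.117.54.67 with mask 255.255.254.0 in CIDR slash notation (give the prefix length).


Binary: 11111111.11111111.11111110.00000000
Count leading 1s
Prefix: /23


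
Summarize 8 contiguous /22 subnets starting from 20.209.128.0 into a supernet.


Original prefix: /22
Number of subnets: 8 = 2^3
New prefix = 22 - 3 = 19
Supernet: 20.209.128.0/19


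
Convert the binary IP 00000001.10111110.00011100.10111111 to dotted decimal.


00000001 = 1
10111110 = 190
00011100 = 28
10111111 = 191
IP: 1.190.28.191


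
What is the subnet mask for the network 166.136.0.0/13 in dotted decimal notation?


/13 means 13 network bits, 19 host bits
Binary: 11111111111110000000000000000000
Mask: 255.248.0.0


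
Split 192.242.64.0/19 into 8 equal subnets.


New prefix = 19 + 3 = 22
Each subnet has 1024 addresses
  192.242.64.0/22
  192.242.68.0/22
  192.242.72.0/22
  192.242.76.0/22
  192.242.80.0/22
  192.242.84.0/22
  192.242.88.0/22
  192.242.92.0/22
Subnets: 192.242.64.0/22, 192.242.68.0/22, 192.242.72.0/22, 192.242.76.0/22, 192.242.80.0/22, 192.242.84.0/22, 192.242.88.0/22, 192.242.92.0/22


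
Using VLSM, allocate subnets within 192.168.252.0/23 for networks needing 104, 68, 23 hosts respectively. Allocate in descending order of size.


104 hosts -> /25 (126 usable): 192.168.252.0/25
68 hosts -> /25 (126 usable): 192.168.252.128/25
23 hosts -> /27 (30 usable): 192.168.253.0/27
Allocation: 192.168.252.0/25 (104 hosts, 126 usable); 192.168.252.128/25 (68 hosts, 126 usable); 192.168.253.0/27 (23 hosts, 30 usable)


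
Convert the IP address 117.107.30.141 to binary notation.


117 = 01110101
107 = 01101011
30 = 00011110
141 = 10001101
Binary: 01110101.01101011.00011110.10001101


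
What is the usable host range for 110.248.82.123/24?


Network: 110.248.82.0
Broadcast: 110.248.82.255
First usable = network + 1
Last usable = broadcast - 1
Range: 110.248.82.1 to 110.248.82.254


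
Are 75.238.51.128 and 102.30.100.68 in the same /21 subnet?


Mask: 255.255.248.0
75.238.51.128 AND mask = 75.238.48.0
102.30.100.68 AND mask = 102.30.96.0
No, different subnets (75.238.48.0 vs 102.30.96.0)


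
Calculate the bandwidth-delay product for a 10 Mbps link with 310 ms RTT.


BDP = bandwidth * RTT
= 10 Mbps * 310 ms
= 10 * 1e6 * 310 / 1000 bits
= 3100000 bits
= 387500 bytes
= 378.418 KB
BDP = 3100000 bits (387500 bytes)


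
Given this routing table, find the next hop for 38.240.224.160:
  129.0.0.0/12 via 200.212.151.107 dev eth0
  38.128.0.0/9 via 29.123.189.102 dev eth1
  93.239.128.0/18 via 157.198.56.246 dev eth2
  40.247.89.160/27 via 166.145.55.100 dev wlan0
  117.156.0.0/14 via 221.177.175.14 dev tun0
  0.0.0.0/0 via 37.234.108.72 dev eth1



Longest prefix match for 38.240.224.160:
  /12 129.0.0.0: no
  /9 38.128.0.0: MATCH
  /18 93.239.128.0: no
  /27 40.247.89.160: no
  /14 117.156.0.0: no
  /0 0.0.0.0: MATCH
Selected: next-hop 29.123.189.102 via eth1 (matched /9)


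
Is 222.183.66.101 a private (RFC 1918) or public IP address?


RFC 1918 private ranges:
  10.0.0.0/8 (10.0.0.0 - 10.255.255.255)
  172.16.0.0/12 (172.16.0.0 - 172.31.255.255)
  192.168.0.0/16 (192.168.0.0 - 192.168.255.255)
Public (not in any RFC 1918 range)


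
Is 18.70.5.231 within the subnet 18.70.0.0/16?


Subnet network: 18.70.0.0
Test IP AND mask: 18.70.0.0
Yes, 18.70.5.231 is in 18.70.0.0/16


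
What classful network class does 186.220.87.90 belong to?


First octet: 186
Binary: 10111010
10xxxxxx -> Class B (128-191)
Class B, default mask 255.255.0.0 (/16)


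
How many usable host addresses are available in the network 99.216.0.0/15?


Host bits = 32 - 15 = 17
Total addresses = 2^17 = 131072
Usable = total - 2 (network and broadcast)
Usable hosts: 131070


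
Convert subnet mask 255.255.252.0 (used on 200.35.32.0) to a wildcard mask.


Subnet mask: 255.255.252.0
Wildcard = 255.255.255.255 - subnet mask
255 - 255 = 0
255 - 255 = 0
255 - 252 = 3
255 - 0 = 255
Wildcard: 0.0.3.255


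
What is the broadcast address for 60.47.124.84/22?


Network: 60.47.124.0/22
Host bits = 10
Set all host bits to 1:
Broadcast: 60.47.127.255


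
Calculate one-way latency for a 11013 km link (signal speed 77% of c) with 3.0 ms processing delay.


Speed = 0.77 * 3e5 km/s = 231000 km/s
Propagation delay = 11013 / 231000 = 0.0477 s = 47.6753 ms
Processing delay = 3.0 ms
Total one-way latency = 50.6753 ms


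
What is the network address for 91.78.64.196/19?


IP:   01011011.01001110.01000000.11000100
Mask: 11111111.11111111.11100000.00000000
AND operation:
Net:  01011011.01001110.01000000.00000000
Network: 91.78.64.0/19


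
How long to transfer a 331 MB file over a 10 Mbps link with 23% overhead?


Effective throughput = 10 * (1 - 23/100) = 7.7 Mbps
File size in Mb = 331 * 8 = 2648 Mb
Time = 2648 / 7.7
Time = 343.8961 seconds


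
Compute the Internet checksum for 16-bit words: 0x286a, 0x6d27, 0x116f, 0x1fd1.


Sum all words (with carry folding):
+ 0x286a = 0x286a
+ 0x6d27 = 0x9591
+ 0x116f = 0xa700
+ 0x1fd1 = 0xc6d1
One's complement: ~0xc6d1
Checksum = 0x392e


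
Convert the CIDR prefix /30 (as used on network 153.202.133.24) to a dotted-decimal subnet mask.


/30 means 30 network bits, 2 host bits
Binary: 11111111111111111111111111111100
Mask: 255.255.255.252


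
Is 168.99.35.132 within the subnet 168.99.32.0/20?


Subnet network: 168.99.32.0
Test IP AND mask: 168.99.32.0
Yes, 168.99.35.132 is in 168.99.32.0/20


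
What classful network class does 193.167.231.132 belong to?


First octet: 193
Binary: 11000001
110xxxxx -> Class C (192-223)
Class C, default mask 255.255.255.0 (/24)


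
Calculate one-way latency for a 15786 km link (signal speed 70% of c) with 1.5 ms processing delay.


Speed = 0.7 * 3e5 km/s = 210000 km/s
Propagation delay = 15786 / 210000 = 0.0752 s = 75.1714 ms
Processing delay = 1.5 ms
Total one-way latency = 76.6714 ms


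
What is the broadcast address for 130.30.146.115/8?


Network: 130.0.0.0/8
Host bits = 24
Set all host bits to 1:
Broadcast: 130.255.255.255


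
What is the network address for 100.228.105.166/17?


IP:   01100100.11100100.01101001.10100110
Mask: 11111111.11111111.10000000.00000000
AND operation:
Net:  01100100.11100100.00000000.00000000
Network: 100.228.0.0/17


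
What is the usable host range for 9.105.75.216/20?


Network: 9.105.64.0
Broadcast: 9.105.79.255
First usable = network + 1
Last usable = broadcast - 1
Range: 9.105.64.1 to 9.105.79.254


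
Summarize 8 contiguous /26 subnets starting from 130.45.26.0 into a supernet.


Original prefix: /26
Number of subnets: 8 = 2^3
New prefix = 26 - 3 = 23
Supernet: 130.45.26.0/23


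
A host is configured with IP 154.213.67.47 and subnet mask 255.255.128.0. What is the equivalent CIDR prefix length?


Binary: 11111111.11111111.10000000.00000000
Count leading 1s
Prefix: /17


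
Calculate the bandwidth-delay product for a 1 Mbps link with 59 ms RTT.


BDP = bandwidth * RTT
= 1 Mbps * 59 ms
= 1 * 1e6 * 59 / 1000 bits
= 59000 bits
= 7375 bytes
= 7.2021 KB
BDP = 59000 bits (7375 bytes)


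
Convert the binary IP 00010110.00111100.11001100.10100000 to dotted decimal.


00010110 = 22
00111100 = 60
11001100 = 204
10100000 = 160
IP: 22.60.204.160


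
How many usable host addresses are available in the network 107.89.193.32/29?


Host bits = 32 - 29 = 3
Total addresses = 2^3 = 8
Usable = total - 2 (network and broadcast)
Usable hosts: 6


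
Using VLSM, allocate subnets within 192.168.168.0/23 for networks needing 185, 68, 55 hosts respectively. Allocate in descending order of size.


185 hosts -> /24 (254 usable): 192.168.168.0/24
68 hosts -> /25 (126 usable): 192.168.169.0/25
55 hosts -> /26 (62 usable): 192.168.169.128/26
Allocation: 192.168.168.0/24 (185 hosts, 254 usable); 192.168.169.0/25 (68 hosts, 126 usable); 192.168.169.128/26 (55 hosts, 62 usable)


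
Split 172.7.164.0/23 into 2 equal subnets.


New prefix = 23 + 1 = 24
Each subnet has 256 addresses
  172.7.164.0/24
  172.7.165.0/24
Subnets: 172.7.164.0/24, 172.7.165.0/24


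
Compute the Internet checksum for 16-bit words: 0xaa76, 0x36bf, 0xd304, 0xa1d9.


Sum all words (with carry folding):
+ 0xaa76 = 0xaa76
+ 0x36bf = 0xe135
+ 0xd304 = 0xb43a
+ 0xa1d9 = 0x5614
One's complement: ~0x5614
Checksum = 0xa9eb


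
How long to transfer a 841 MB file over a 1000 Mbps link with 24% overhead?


Effective throughput = 1000 * (1 - 24/100) = 760 Mbps
File size in Mb = 841 * 8 = 6728 Mb
Time = 6728 / 760
Time = 8.8526 seconds


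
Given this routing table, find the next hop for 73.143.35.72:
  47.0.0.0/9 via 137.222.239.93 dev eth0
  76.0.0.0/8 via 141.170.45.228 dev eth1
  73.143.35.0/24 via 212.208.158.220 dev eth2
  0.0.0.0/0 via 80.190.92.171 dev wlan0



Longest prefix match for 73.143.35.72:
  /9 47.0.0.0: no
  /8 76.0.0.0: no
  /24 73.143.35.0: MATCH
  /0 0.0.0.0: MATCH
Selected: next-hop 212.208.158.220 via eth2 (matched /24)


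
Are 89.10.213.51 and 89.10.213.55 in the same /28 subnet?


Mask: 255.255.255.240
89.10.213.51 AND mask = 89.10.213.48
89.10.213.55 AND mask = 89.10.213.48
Yes, same subnet (89.10.213.48)


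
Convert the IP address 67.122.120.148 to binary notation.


67 = 01000011
122 = 01111010
120 = 01111000
148 = 10010100
Binary: 01000011.01111010.01111000.10010100


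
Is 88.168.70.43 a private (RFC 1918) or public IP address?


RFC 1918 private ranges:
  10.0.0.0/8 (10.0.0.0 - 10.255.255.255)
  172.16.0.0/12 (172.16.0.0 - 172.31.255.255)
  192.168.0.0/16 (192.168.0.0 - 192.168.255.255)
Public (not in any RFC 1918 range)


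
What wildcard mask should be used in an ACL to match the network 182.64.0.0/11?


Subnet mask: 255.224.0.0
Wildcard = 255.255.255.255 - subnet mask
255 - 255 = 0
255 - 224 = 31
255 - 0 = 255
255 - 0 = 255
Wildcard: 0.31.255.255


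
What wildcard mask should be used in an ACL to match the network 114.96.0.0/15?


Subnet mask: 255.254.0.0
Wildcard = 255.255.255.255 - subnet mask
255 - 255 = 0
255 - 254 = 1
255 - 0 = 255
255 - 0 = 255
Wildcard: 0.1.255.255


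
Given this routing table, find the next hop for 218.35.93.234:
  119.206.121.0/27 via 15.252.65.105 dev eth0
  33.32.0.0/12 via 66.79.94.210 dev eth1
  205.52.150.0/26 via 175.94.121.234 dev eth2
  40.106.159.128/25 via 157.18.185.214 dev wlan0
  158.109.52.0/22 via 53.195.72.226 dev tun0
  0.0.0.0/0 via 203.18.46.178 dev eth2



Longest prefix match for 218.35.93.234:
  /27 119.206.121.0: no
  /12 33.32.0.0: no
  /26 205.52.150.0: no
  /25 40.106.159.128: no
  /22 158.109.52.0: no
  /0 0.0.0.0: MATCH
Selected: next-hop 203.18.46.178 via eth2 (matched /0)


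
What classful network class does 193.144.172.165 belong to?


First octet: 193
Binary: 11000001
110xxxxx -> Class C (192-223)
Class C, default mask 255.255.255.0 (/24)


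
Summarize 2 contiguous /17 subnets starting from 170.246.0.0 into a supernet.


Original prefix: /17
Number of subnets: 2 = 2^1
New prefix = 17 - 1 = 16
Supernet: 170.246.0.0/16


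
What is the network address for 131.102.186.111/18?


IP:   10000011.01100110.10111010.01101111
Mask: 11111111.11111111.11000000.00000000
AND operation:
Net:  10000011.01100110.10000000.00000000
Network: 131.102.128.0/18


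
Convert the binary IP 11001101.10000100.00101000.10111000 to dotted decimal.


11001101 = 205
10000100 = 132
00101000 = 40
10111000 = 184
IP: 205.132.40.184


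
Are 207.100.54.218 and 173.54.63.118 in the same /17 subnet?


Mask: 255.255.128.0
207.100.54.218 AND mask = 207.100.0.0
173.54.63.118 AND mask = 173.54.0.0
No, different subnets (207.100.0.0 vs 173.54.0.0)


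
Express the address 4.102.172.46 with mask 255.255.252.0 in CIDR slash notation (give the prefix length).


Binary: 11111111.11111111.11111100.00000000
Count leading 1s
Prefix: /22


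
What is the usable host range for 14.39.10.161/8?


Network: 14.0.0.0
Broadcast: 14.255.255.255
First usable = network + 1
Last usable = broadcast - 1
Range: 14.0.0.1 to 14.255.255.254


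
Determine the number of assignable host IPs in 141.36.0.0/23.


Host bits = 32 - 23 = 9
Total addresses = 2^9 = 512
Usable = total - 2 (network and broadcast)
Usable hosts: 510


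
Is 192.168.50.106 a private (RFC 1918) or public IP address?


RFC 1918 private ranges:
  10.0.0.0/8 (10.0.0.0 - 10.255.255.255)
  172.16.0.0/12 (172.16.0.0 - 172.31.255.255)
  192.168.0.0/16 (192.168.0.0 - 192.168.255.255)
Private (in 192.168.0.0/16)


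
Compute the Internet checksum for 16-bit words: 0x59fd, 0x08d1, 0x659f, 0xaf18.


Sum all words (with carry folding):
+ 0x59fd = 0x59fd
+ 0x08d1 = 0x62ce
+ 0x659f = 0xc86d
+ 0xaf18 = 0x7786
One's complement: ~0x7786
Checksum = 0x8879


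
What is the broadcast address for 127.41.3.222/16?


Network: 127.41.0.0/16
Host bits = 16
Set all host bits to 1:
Broadcast: 127.41.255.255


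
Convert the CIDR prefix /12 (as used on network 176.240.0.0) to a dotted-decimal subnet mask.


/12 means 12 network bits, 20 host bits
Binary: 11111111111100000000000000000000
Mask: 255.240.0.0


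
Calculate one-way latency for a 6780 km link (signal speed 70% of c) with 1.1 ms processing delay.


Speed = 0.7 * 3e5 km/s = 210000 km/s
Propagation delay = 6780 / 210000 = 0.0323 s = 32.2857 ms
Processing delay = 1.1 ms
Total one-way latency = 33.3857 ms


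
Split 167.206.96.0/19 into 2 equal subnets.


New prefix = 19 + 1 = 20
Each subnet has 4096 addresses
  167.206.96.0/20
  167.206.112.0/20
Subnets: 167.206.96.0/20, 167.206.112.0/20


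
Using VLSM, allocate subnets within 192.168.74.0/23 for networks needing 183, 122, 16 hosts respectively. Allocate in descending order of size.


183 hosts -> /24 (254 usable): 192.168.74.0/24
122 hosts -> /25 (126 usable): 192.168.75.0/25
16 hosts -> /27 (30 usable): 192.168.75.128/27
Allocation: 192.168.74.0/24 (183 hosts, 254 usable); 192.168.75.0/25 (122 hosts, 126 usable); 192.168.75.128/27 (16 hosts, 30 usable)


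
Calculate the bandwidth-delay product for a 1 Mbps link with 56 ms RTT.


BDP = bandwidth * RTT
= 1 Mbps * 56 ms
= 1 * 1e6 * 56 / 1000 bits
= 56000 bits
= 7000 bytes
= 6.8359 KB
BDP = 56000 bits (7000 bytes)


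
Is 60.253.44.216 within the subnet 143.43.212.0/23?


Subnet network: 143.43.212.0
Test IP AND mask: 60.253.44.0
No, 60.253.44.216 is not in 143.43.212.0/23


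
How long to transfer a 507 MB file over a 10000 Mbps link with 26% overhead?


Effective throughput = 10000 * (1 - 26/100) = 7400 Mbps
File size in Mb = 507 * 8 = 4056 Mb
Time = 4056 / 7400
Time = 0.5481 seconds


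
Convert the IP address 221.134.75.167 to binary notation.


221 = 11011101
134 = 10000110
75 = 01001011
167 = 10100111
Binary: 11011101.10000110.01001011.10100111


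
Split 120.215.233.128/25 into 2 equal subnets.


New prefix = 25 + 1 = 26
Each subnet has 64 addresses
  120.215.233.128/26
  120.215.233.192/26
Subnets: 120.215.233.128/26, 120.215.233.192/26


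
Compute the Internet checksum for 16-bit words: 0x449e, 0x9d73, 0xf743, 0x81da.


Sum all words (with carry folding):
+ 0x449e = 0x449e
+ 0x9d73 = 0xe211
+ 0xf743 = 0xd955
+ 0x81da = 0x5b30
One's complement: ~0x5b30
Checksum = 0xa4cf


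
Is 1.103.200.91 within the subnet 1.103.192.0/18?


Subnet network: 1.103.192.0
Test IP AND mask: 1.103.192.0
Yes, 1.103.200.91 is in 1.103.192.0/18


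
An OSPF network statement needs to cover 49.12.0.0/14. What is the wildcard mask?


Subnet mask: 255.252.0.0
Wildcard = 255.255.255.255 - subnet mask
255 - 255 = 0
255 - 252 = 3
255 - 0 = 255
255 - 0 = 255
Wildcard: 0.3.255.255


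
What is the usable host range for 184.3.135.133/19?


Network: 184.3.128.0
Broadcast: 184.3.159.255
First usable = network + 1
Last usable = broadcast - 1
Range: 184.3.128.1 to 184.3.159.254


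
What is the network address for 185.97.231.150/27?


IP:   10111001.01100001.11100111.10010110
Mask: 11111111.11111111.11111111.11100000
AND operation:
Net:  10111001.01100001.11100111.10000000
Network: 185.97.231.128/27


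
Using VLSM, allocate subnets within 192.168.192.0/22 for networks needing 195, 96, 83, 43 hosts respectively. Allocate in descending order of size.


195 hosts -> /24 (254 usable): 192.168.192.0/24
96 hosts -> /25 (126 usable): 192.168.193.0/25
83 hosts -> /25 (126 usable): 192.168.193.128/25
43 hosts -> /26 (62 usable): 192.168.194.0/26
Allocation: 192.168.192.0/24 (195 hosts, 254 usable); 192.168.193.0/25 (96 hosts, 126 usable); 192.168.193.128/25 (83 hosts, 126 usable); 192.168.194.0/26 (43 hosts, 62 usable)
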